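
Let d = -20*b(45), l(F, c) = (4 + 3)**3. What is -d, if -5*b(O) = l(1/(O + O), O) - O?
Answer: -1192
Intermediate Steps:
l(F, c) = 343 (l(F, c) = 7**3 = 343)
b(O) = -343/5 + O/5 (b(O) = -(343 - O)/5 = -343/5 + O/5)
d = 1192 (d = -20*(-343/5 + (1/5)*45) = -20*(-343/5 + 9) = -20*(-298/5) = 1192)
-d = -1*1192 = -1192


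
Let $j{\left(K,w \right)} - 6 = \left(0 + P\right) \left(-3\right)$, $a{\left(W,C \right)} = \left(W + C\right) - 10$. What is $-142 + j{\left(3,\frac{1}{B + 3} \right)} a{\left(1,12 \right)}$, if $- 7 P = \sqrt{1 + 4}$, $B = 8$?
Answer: $-124 + \frac{9 \sqrt{5}}{7} \approx -121.13$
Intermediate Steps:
$P = - \frac{\sqrt{5}}{7}$ ($P = - \frac{\sqrt{1 + 4}}{7} = - \frac{\sqrt{5}}{7} \approx -0.31944$)
$a{\left(W,C \right)} = -10 + C + W$ ($a{\left(W,C \right)} = \left(C + W\right) - 10 = -10 + C + W$)
$j{\left(K,w \right)} = 6 + \frac{3 \sqrt{5}}{7}$ ($j{\left(K,w \right)} = 6 + \left(0 - \frac{\sqrt{5}}{7}\right) \left(-3\right) = 6 + - \frac{\sqrt{5}}{7} \left(-3\right) = 6 + \frac{3 \sqrt{5}}{7}$)
$-142 + j{\left(3,\frac{1}{B + 3} \right)} a{\left(1,12 \right)} = -142 + \left(6 + \frac{3 \sqrt{5}}{7}\right) \left(-10 + 12 + 1\right) = -142 + \left(6 + \frac{3 \sqrt{5}}{7}\right) 3 = -142 + \left(18 + \frac{9 \sqrt{5}}{7}\right) = -124 + \frac{9 \sqrt{5}}{7}$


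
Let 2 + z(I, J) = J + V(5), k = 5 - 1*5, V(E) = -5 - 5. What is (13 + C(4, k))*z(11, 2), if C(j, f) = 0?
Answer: -130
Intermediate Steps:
V(E) = -10
k = 0 (k = 5 - 5 = 0)
z(I, J) = -12 + J (z(I, J) = -2 + (J - 10) = -2 + (-10 + J) = -12 + J)
(13 + C(4, k))*z(11, 2) = (13 + 0)*(-12 + 2) = 13*(-10) = -130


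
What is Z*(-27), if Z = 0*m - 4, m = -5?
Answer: 108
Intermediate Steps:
Z = -4 (Z = 0*(-5) - 4 = 0 - 4 = -4)
Z*(-27) = -4*(-27) = 108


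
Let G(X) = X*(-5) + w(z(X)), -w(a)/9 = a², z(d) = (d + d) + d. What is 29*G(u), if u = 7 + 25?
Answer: -2410016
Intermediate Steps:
z(d) = 3*d (z(d) = 2*d + d = 3*d)
u = 32
w(a) = -9*a²
G(X) = -81*X² - 5*X (G(X) = X*(-5) - 9*9*X² = -5*X - 81*X² = -81*X² - 5*X)
29*G(u) = 29*(32*(-5 - 81*32)) = 29*(32*(-5 - 2592)) = 29*(32*(-2597)) = 29*(-83104) = -2410016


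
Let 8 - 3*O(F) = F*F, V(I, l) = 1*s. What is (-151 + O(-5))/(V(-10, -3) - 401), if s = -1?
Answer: 235/603 ≈ 0.38972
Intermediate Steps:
V(I, l) = -1 (V(I, l) = 1*(-1) = -1)
O(F) = 8/3 - F²/3 (O(F) = 8/3 - F*F/3 = 8/3 - F²/3)
(-151 + O(-5))/(V(-10, -3) - 401) = (-151 + (8/3 - ⅓*(-5)²))/(-1 - 401) = (-151 + (8/3 - ⅓*25))/(-402) = (-151 + (8/3 - 25/3))*(-1/402) = (-151 - 17/3)*(-1/402) = -470/3*(-1/402) = 235/603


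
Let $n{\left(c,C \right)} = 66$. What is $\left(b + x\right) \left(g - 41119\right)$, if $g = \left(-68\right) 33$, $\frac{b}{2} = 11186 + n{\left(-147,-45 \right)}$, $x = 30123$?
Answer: $-2282064601$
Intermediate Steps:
$b = 22504$ ($b = 2 \left(11186 + 66\right) = 2 \cdot 11252 = 22504$)
$g = -2244$
$\left(b + x\right) \left(g - 41119\right) = \left(22504 + 30123\right) \left(-2244 - 41119\right) = 52627 \left(-43363\right) = -2282064601$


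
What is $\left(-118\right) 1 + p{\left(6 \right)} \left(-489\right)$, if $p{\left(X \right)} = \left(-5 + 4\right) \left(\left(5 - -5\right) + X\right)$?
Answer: $7706$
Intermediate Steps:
$p{\left(X \right)} = -10 - X$ ($p{\left(X \right)} = - (\left(5 + 5\right) + X) = - (10 + X) = -10 - X$)
$\left(-118\right) 1 + p{\left(6 \right)} \left(-489\right) = \left(-118\right) 1 + \left(-10 - 6\right) \left(-489\right) = -118 + \left(-10 - 6\right) \left(-489\right) = -118 - -7824 = -118 + 7824 = 7706$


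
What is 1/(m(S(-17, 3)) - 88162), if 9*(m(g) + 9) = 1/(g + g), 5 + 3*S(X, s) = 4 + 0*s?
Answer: -6/529027 ≈ -1.1342e-5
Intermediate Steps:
S(X, s) = -⅓ (S(X, s) = -5/3 + (4 + 0*s)/3 = -5/3 + (4 + 0)/3 = -5/3 + (⅓)*4 = -5/3 + 4/3 = -⅓)
m(g) = -9 + 1/(18*g) (m(g) = -9 + 1/(9*(g + g)) = -9 + 1/(9*((2*g))) = -9 + (1/(2*g))/9 = -9 + 1/(18*g))
1/(m(S(-17, 3)) - 88162) = 1/((-9 + 1/(18*(-⅓))) - 88162) = 1/((-9 + (1/18)*(-3)) - 88162) = 1/((-9 - ⅙) - 88162) = 1/(-55/6 - 88162) = 1/(-529027/6) = -6/529027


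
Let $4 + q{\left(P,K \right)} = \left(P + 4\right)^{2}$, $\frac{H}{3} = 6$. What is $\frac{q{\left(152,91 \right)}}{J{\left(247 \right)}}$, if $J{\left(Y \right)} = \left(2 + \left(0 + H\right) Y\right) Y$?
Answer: $\frac{6083}{274664} \approx 0.022147$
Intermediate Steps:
$H = 18$ ($H = 3 \cdot 6 = 18$)
$q{\left(P,K \right)} = -4 + \left(4 + P\right)^{2}$ ($q{\left(P,K \right)} = -4 + \left(P + 4\right)^{2} = -4 + \left(4 + P\right)^{2}$)
$J{\left(Y \right)} = Y \left(2 + 18 Y\right)$ ($J{\left(Y \right)} = \left(2 + \left(0 + 18\right) Y\right) Y = \left(2 + 18 Y\right) Y = Y \left(2 + 18 Y\right)$)
$\frac{q{\left(152,91 \right)}}{J{\left(247 \right)}} = \frac{-4 + \left(4 + 152\right)^{2}}{2 \cdot 247 \left(1 + 9 \cdot 247\right)} = \frac{-4 + 156^{2}}{2 \cdot 247 \left(1 + 2223\right)} = \frac{-4 + 24336}{2 \cdot 247 \cdot 2224} = \frac{24332}{1098656} = 24332 \cdot \frac{1}{1098656} = \frac{6083}{274664}$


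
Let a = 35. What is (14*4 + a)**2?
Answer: 8281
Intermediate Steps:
(14*4 + a)**2 = (14*4 + 35)**2 = (56 + 35)**2 = 91**2 = 8281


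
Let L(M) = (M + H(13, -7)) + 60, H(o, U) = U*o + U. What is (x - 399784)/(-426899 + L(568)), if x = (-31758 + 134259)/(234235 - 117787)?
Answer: 15517981577/16549939104 ≈ 0.93765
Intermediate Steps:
H(o, U) = U + U*o
x = 34167/38816 (x = 102501/116448 = 102501*(1/116448) = 34167/38816 ≈ 0.88023)
L(M) = -38 + M (L(M) = (M - 7*(1 + 13)) + 60 = (M - 7*14) + 60 = (M - 98) + 60 = (-98 + M) + 60 = -38 + M)
(x - 399784)/(-426899 + L(568)) = (34167/38816 - 399784)/(-426899 + (-38 + 568)) = -15517981577/(38816*(-426899 + 530)) = -15517981577/38816/(-426369) = -15517981577/38816*(-1/426369) = 15517981577/16549939104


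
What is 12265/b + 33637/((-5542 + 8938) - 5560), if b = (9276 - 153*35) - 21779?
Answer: -313615503/19322356 ≈ -16.231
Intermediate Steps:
b = -17858 (b = (9276 - 1*5355) - 21779 = (9276 - 5355) - 21779 = 3921 - 21779 = -17858)
12265/b + 33637/((-5542 + 8938) - 5560) = 12265/(-17858) + 33637/((-5542 + 8938) - 5560) = 12265*(-1/17858) + 33637/(3396 - 5560) = -12265/17858 + 33637/(-2164) = -12265/17858 + 33637*(-1/2164) = -12265/17858 - 33637/2164 = -313615503/19322356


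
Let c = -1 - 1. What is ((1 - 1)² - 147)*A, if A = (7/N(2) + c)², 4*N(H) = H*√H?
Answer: -14994 + 4116*√2 ≈ -9173.1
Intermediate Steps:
N(H) = H^(3/2)/4 (N(H) = (H*√H)/4 = H^(3/2)/4)
c = -2
A = (-2 + 7*√2)² (A = (7/((2^(3/2)/4)) - 2)² = (7/(((2*√2)/4)) - 2)² = (7/((√2/2)) - 2)² = (7*√2 - 2)² = (-2 + 7*√2)² ≈ 62.402)
((1 - 1)² - 147)*A = ((1 - 1)² - 147)*(102 - 28*√2) = (0² - 147)*(102 - 28*√2) = (0 - 147)*(102 - 28*√2) = -147*(102 - 28*√2) = -14994 + 4116*√2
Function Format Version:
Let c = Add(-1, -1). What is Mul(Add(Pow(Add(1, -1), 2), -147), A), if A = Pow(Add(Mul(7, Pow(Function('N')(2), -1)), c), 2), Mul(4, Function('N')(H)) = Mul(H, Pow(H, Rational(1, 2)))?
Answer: Add(-14994, Mul(4116, Pow(2, Rational(1, 2)))) ≈ -9173.1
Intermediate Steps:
Function('N')(H) = Mul(Rational(1, 4), Pow(H, Rational(3, 2))) (Function('N')(H) = Mul(Rational(1, 4), Mul(H, Pow(H, Rational(1, 2)))) = Mul(Rational(1, 4), Pow(H, Rational(3, 2))))
c = -2
A = Pow(Add(-2, Mul(7, Pow(2, Rational(1, 2)))), 2) (A = Pow(Add(Mul(7, Pow(Mul(Rational(1, 4), Pow(2, Rational(3, 2))), -1)), -2), 2) = Pow(Add(Mul(7, Pow(Mul(Rational(1, 4), Mul(2, Pow(2, Rational(1, 2)))), -1)), -2), 2) = Pow(Add(Mul(7, Pow(Mul(Rational(1, 2), Pow(2, Rational(1, 2))), -1)), -2), 2) = Pow(Add(Mul(7, Pow(2, Rational(1, 2))), -2), 2) = Pow(Add(-2, Mul(7, Pow(2, Rational(1, 2)))), 2) ≈ 62.402)
Mul(Add(Pow(Add(1, -1), 2), -147), A) = Mul(Add(Pow(Add(1, -1), 2), -147), Add(102, Mul(-28, Pow(2, Rational(1, 2))))) = Mul(Add(Pow(0, 2), -147), Add(102, Mul(-28, Pow(2, Rational(1, 2))))) = Mul(Add(0, -147), Add(102, Mul(-28, Pow(2, Rational(1, 2))))) = Mul(-147, Add(102, Mul(-28, Pow(2, Rational(1, 2))))) = Add(-14994, Mul(4116, Pow(2, Rational(1, 2))))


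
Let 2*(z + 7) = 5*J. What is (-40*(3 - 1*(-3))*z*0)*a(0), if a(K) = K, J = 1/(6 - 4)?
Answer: 0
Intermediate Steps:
J = ½ (J = 1/2 = ½ ≈ 0.50000)
z = -23/4 (z = -7 + (5*(½))/2 = -7 + (½)*(5/2) = -7 + 5/4 = -23/4 ≈ -5.7500)
(-40*(3 - 1*(-3))*z*0)*a(0) = -40*(3 - 1*(-3))*(-23/4)*0*0 = -40*(3 + 3)*(-23/4)*0*0 = -40*6*(-23/4)*0*0 = -(-1380)*0*0 = -40*0*0 = 0*0 = 0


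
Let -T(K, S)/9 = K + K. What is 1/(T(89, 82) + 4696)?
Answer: 1/3094 ≈ 0.00032321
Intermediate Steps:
T(K, S) = -18*K (T(K, S) = -9*(K + K) = -18*K)
1/(T(89, 82) + 4696) = 1/(-18*89 + 4696) = 1/(-1602 + 4696) = 1/3094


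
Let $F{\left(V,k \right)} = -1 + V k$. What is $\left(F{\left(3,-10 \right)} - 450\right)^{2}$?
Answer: $231361$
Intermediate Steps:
$\left(F{\left(3,-10 \right)} - 450\right)^{2} = \left(\left(-1 + 3 \left(-10\right)\right) - 450\right)^{2} = \left(\left(-1 - 30\right) - 450\right)^{2} = \left(-31 - 450\right)^{2} = \left(-481\right)^{2} = 231361$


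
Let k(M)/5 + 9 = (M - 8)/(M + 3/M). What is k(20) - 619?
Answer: -266392/403 ≈ -661.02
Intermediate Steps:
k(M) = -45 + 5*(-8 + M)/(M + 3/M) (k(M) = -45 + 5*((M - 8)/(M + 3/M)) = -45 + 5*((-8 + M)/(M + 3/M)) = -45 + 5*(-8 + M)/(M + 3/M))
k(20) - 619 = 5*(-27 - 8*20 - 8*20²)/(3 + 20²) - 619 = 5*(-27 - 160 - 8*400)/(3 + 400) - 619 = 5*(-27 - 160 - 3200)/403 - 619 = 5*(1/403)*(-3387) - 619 = -16935/403 - 619 = -266392/403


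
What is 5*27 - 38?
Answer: 97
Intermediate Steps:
5*27 - 38 = 135 - 38 = 97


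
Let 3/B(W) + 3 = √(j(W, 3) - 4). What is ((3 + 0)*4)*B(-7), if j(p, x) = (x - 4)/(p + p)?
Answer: -1512/181 - 36*I*√770/181 ≈ -8.3536 - 5.5191*I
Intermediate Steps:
j(p, x) = (-4 + x)/(2*p) (j(p, x) = (-4 + x)/((2*p)) = (-4 + x)*(1/(2*p)) = (-4 + x)/(2*p))
B(W) = 3/(-3 + √(-4 - 1/(2*W))) (B(W) = 3/(-3 + √((-4 + 3)/(2*W) - 4)) = 3/(-3 + √((½)*(-1)/W - 4)) = 3/(-3 + √(-1/(2*W) - 4)) = 3/(-3 + √(-4 - 1/(2*W))))
((3 + 0)*4)*B(-7) = ((3 + 0)*4)*(6/(-6 + √2*√(-8 - 1/(-7)))) = (3*4)*(6/(-6 + √2*√(-8 - 1*(-⅐)))) = 12*(6/(-6 + √2*√(-8 + ⅐))) = 12*(6/(-6 + √2*√(-55/7))) = 12*(6/(-6 + √2*(I*√385/7))) = 12*(6/(-6 + I*√770/7)) = 72/(-6 + I*√770/7)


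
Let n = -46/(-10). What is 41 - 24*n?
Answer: -347/5 ≈ -69.400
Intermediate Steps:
n = 23/5 (n = -46*(-⅒) = 23/5 ≈ 4.6000)
41 - 24*n = 41 - 24*23/5 = 41 - 552/5 = -347/5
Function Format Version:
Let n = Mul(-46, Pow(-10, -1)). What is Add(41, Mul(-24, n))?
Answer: Rational(-347, 5) ≈ -69.400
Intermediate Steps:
n = Rational(23, 5) (n = Mul(-46, Rational(-1, 10)) = Rational(23, 5) ≈ 4.6000)
Add(41, Mul(-24, n)) = Add(41, Mul(-24, Rational(23, 5))) = Add(41, Rational(-552, 5)) = Rational(-347, 5)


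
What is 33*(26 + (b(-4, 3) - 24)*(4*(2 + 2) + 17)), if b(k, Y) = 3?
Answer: -22011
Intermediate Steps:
33*(26 + (b(-4, 3) - 24)*(4*(2 + 2) + 17)) = 33*(26 + (3 - 24)*(4*(2 + 2) + 17)) = 33*(26 - 21*(4*4 + 17)) = 33*(26 - 21*(16 + 17)) = 33*(26 - 21*33) = 33*(26 - 693) = 33*(-667) = -22011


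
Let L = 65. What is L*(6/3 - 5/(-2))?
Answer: 585/2 ≈ 292.50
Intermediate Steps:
L*(6/3 - 5/(-2)) = 65*(6/3 - 5/(-2)) = 65*(6*(⅓) - 5*(-½)) = 65*(2 + 5/2) = 65*(9/2) = 585/2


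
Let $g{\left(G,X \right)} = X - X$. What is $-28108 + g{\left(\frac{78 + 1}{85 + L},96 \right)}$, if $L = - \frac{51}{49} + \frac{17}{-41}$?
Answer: $-28108$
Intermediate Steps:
$L = - \frac{2924}{2009}$ ($L = \left(-51\right) \frac{1}{49} + 17 \left(- \frac{1}{41}\right) = - \frac{51}{49} - \frac{17}{41} = - \frac{2924}{2009} \approx -1.4555$)
$g{\left(G,X \right)} = 0$
$-28108 + g{\left(\frac{78 + 1}{85 + L},96 \right)} = -28108 + 0 = -28108$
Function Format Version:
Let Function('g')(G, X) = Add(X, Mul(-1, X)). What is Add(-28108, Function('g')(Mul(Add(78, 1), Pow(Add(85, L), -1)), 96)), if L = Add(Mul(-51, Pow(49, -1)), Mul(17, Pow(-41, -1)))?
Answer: -28108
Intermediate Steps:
L = Rational(-2924, 2009) (L = Add(Mul(-51, Rational(1, 49)), Mul(17, Rational(-1, 41))) = Add(Rational(-51, 49), Rational(-17, 41)) = Rational(-2924, 2009) ≈ -1.4555)
Function('g')(G, X) = 0
Add(-28108, Function('g')(Mul(Add(78, 1), Pow(Add(85, L), -1)), 96)) = Add(-28108, 0) = -28108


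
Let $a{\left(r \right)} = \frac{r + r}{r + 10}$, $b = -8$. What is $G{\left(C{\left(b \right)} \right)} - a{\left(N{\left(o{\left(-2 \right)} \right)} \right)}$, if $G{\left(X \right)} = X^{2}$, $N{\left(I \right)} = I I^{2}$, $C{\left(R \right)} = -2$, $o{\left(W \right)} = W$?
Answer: $12$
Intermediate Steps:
$N{\left(I \right)} = I^{3}$
$a{\left(r \right)} = \frac{2 r}{10 + r}$
$G{\left(C{\left(b \right)} \right)} - a{\left(N{\left(o{\left(-2 \right)} \right)} \right)} = \left(-2\right)^{2} - \frac{2 \left(-2\right)^{3}}{10 + \left(-2\right)^{3}} = 4 - 2 \left(-8\right) \frac{1}{10 - 8} = 4 - 2 \left(-8\right) \frac{1}{2} = 4 - -8 = 4 + 8 = 12$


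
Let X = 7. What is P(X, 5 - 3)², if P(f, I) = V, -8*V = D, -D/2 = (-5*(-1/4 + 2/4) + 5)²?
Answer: 50625/4096 ≈ 12.360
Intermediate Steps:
D = -225/8 (D = -2*(-5*(-1/4 + 2/4) + 5)² = -2*(-5*(-1*¼ + 2*(¼)) + 5)² = -2*(-5*(-¼ + ½) + 5)² = -2*(-5*¼ + 5)² = -2*(-5/4 + 5)² = -2*(15/4)² = -2*225/16 = -225/8 ≈ -28.125)
V = 225/64 (V = -⅛*(-225/8) = 225/64 ≈ 3.5156)
P(f, I) = 225/64
P(X, 5 - 3)² = (225/64)² = 50625/4096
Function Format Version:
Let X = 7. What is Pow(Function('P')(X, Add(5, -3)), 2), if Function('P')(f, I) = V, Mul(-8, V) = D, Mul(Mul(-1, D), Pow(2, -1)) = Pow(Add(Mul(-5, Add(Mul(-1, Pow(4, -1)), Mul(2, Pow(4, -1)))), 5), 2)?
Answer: Rational(50625, 4096) ≈ 12.360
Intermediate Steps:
D = Rational(-225, 8) (D = Mul(-2, Pow(Add(Mul(-5, Add(Mul(-1, Pow(4, -1)), Mul(2, Pow(4, -1)))), 5), 2)) = Mul(-2, Pow(Add(Mul(-5, Add(Mul(-1, Rational(1, 4)), Mul(2, Rational(1, 4)))), 5), 2)) = Mul(-2, Pow(Add(Mul(-5, Add(Rational(-1, 4), Rational(1, 2))), 5), 2)) = Mul(-2, Pow(Add(Mul(-5, Rational(1, 4)), 5), 2)) = Mul(-2, Pow(Add(Rational(-5, 4), 5), 2)) = Mul(-2, Pow(Rational(15, 4), 2)) = Mul(-2, Rational(225, 16)) = Rational(-225, 8) ≈ -28.125)
V = Rational(225, 64) (V = Mul(Rational(-1, 8), Rational(-225, 8)) = Rational(225, 64) ≈ 3.5156)
Function('P')(f, I) = Rational(225, 64)
Pow(Function('P')(X, Add(5, -3)), 2) = Pow(Rational(225, 64), 2) = Rational(50625, 4096)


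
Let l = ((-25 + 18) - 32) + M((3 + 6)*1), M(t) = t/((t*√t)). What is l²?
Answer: 13456/9 ≈ 1495.1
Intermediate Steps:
M(t) = t^(-½) (M(t) = t/(t^(3/2)) = t/t^(3/2) = t^(-½))
l = -116/3 (l = ((-25 + 18) - 32) + ((3 + 6)*1)^(-½) = (-7 - 32) + (9*1)^(-½) = -39 + 9^(-½) = -39 + ⅓ = -116/3 ≈ -38.667)
l² = (-116/3)² = 13456/9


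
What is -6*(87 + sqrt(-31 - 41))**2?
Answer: -44982 - 6264*I*sqrt(2) ≈ -44982.0 - 8858.6*I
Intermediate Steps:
-6*(87 + sqrt(-31 - 41))**2 = -6*(87 + sqrt(-72))**2 = -6*(87 + 6*I*sqrt(2))**2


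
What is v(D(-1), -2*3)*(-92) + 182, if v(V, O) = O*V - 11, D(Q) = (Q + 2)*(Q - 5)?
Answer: -2118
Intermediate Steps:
D(Q) = (-5 + Q)*(2 + Q) (D(Q) = (2 + Q)*(-5 + Q) = (-5 + Q)*(2 + Q))
v(V, O) = -11 + O*V
v(D(-1), -2*3)*(-92) + 182 = (-11 + (-2*3)*(-10 + (-1)² - 3*(-1)))*(-92) + 182 = (-11 - 6*(-10 + 1 + 3))*(-92) + 182 = (-11 - 6*(-6))*(-92) + 182 = (-11 + 36)*(-92) + 182 = 25*(-92) + 182 = -2300 + 182 = -2118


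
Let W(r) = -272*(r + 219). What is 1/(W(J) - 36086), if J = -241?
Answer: -1/30102 ≈ -3.3220e-5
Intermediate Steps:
W(r) = -59568 - 272*r (W(r) = -272*(219 + r) = -59568 - 272*r)
1/(W(J) - 36086) = 1/((-59568 - 272*(-241)) - 36086) = 1/((-59568 + 65552) - 36086) = 1/(5984 - 36086) = 1/(-30102) = -1/30102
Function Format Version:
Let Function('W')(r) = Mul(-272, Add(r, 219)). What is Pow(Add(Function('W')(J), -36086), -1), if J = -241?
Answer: Rational(-1, 30102) ≈ -3.3220e-5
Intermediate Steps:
Function('W')(r) = Add(-59568, Mul(-272, r)) (Function('W')(r) = Mul(-272, Add(219, r)) = Add(-59568, Mul(-272, r)))
Pow(Add(Function('W')(J), -36086), -1) = Pow(Add(Add(-59568, Mul(-272, -241)), -36086), -1) = Pow(Add(Add(-59568, 65552), -36086), -1) = Pow(Add(5984, -36086), -1) = Pow(-30102, -1) = Rational(-1, 30102)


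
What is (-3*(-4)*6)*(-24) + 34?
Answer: -1694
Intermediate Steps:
(-3*(-4)*6)*(-24) + 34 = (12*6)*(-24) + 34 = 72*(-24) + 34 = -1728 + 34 = -1694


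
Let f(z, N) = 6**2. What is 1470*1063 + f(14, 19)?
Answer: 1562646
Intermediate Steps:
f(z, N) = 36
1470*1063 + f(14, 19) = 1470*1063 + 36 = 1562610 + 36 = 1562646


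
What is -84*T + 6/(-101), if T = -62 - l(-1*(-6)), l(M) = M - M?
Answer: 526002/101 ≈ 5207.9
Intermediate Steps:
l(M) = 0
T = -62 (T = -62 - 1*0 = -62 + 0 = -62)
-84*T + 6/(-101) = -84*(-62) + 6/(-101) = 5208 + 6*(-1/101) = 5208 - 6/101 = 526002/101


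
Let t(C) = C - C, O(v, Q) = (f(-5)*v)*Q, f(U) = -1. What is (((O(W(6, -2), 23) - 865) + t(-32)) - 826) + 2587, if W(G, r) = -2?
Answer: 942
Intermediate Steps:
O(v, Q) = -Q*v (O(v, Q) = (-v)*Q = -Q*v)
t(C) = 0
(((O(W(6, -2), 23) - 865) + t(-32)) - 826) + 2587 = (((-1*23*(-2) - 865) + 0) - 826) + 2587 = (((46 - 865) + 0) - 826) + 2587 = ((-819 + 0) - 826) + 2587 = (-819 - 826) + 2587 = -1645 + 2587 = 942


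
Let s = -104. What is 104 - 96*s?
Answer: 10088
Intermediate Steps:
104 - 96*s = 104 - 96*(-104) = 104 + 9984 = 10088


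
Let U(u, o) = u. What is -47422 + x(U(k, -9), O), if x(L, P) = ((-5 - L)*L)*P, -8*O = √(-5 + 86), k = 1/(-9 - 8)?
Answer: -27410105/578 ≈ -47422.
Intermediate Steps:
k = -1/17 (k = 1/(-17) = -1/17 ≈ -0.058824)
O = -9/8 (O = -√(-5 + 86)/8 = -√81/8 = -⅛*9 = -9/8 ≈ -1.1250)
x(L, P) = L*P*(-5 - L) (x(L, P) = (L*(-5 - L))*P = L*P*(-5 - L))
-47422 + x(U(k, -9), O) = -47422 - 1*(-1/17)*(-9/8)*(5 - 1/17) = -47422 - 1*(-1/17)*(-9/8)*84/17 = -47422 - 189/578 = -27410105/578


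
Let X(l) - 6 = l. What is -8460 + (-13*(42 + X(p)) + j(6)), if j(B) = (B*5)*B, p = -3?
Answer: -8865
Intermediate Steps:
X(l) = 6 + l
j(B) = 5*B**2 (j(B) = (5*B)*B = 5*B**2)
-8460 + (-13*(42 + X(p)) + j(6)) = -8460 + (-13*(42 + (6 - 3)) + 5*6**2) = -8460 + (-13*(42 + 3) + 5*36) = -8460 + (-13*45 + 180) = -8460 + (-585 + 180) = -8460 - 405 = -8865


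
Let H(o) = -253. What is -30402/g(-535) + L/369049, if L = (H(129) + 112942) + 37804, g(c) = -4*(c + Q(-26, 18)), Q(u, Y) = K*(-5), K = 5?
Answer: -5441361689/413334880 ≈ -13.165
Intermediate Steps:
Q(u, Y) = -25 (Q(u, Y) = 5*(-5) = -25)
g(c) = 100 - 4*c (g(c) = -4*(c - 25) = -4*(-25 + c) = 100 - 4*c)
L = 150493 (L = (-253 + 112942) + 37804 = 112689 + 37804 = 150493)
-30402/g(-535) + L/369049 = -30402/(100 - 4*(-535)) + 150493/369049 = -30402/(100 + 2140) + 150493*(1/369049) = -30402/2240 + 150493/369049 = -30402*1/2240 + 150493/369049 = -15201/1120 + 150493/369049 = -5441361689/413334880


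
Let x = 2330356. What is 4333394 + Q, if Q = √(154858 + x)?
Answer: 4333394 + √2485214 ≈ 4.3350e+6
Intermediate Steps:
Q = √2485214 (Q = √(154858 + 2330356) = √2485214 ≈ 1576.5)
4333394 + Q = 4333394 + √2485214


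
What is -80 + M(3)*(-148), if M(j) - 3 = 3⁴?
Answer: -12512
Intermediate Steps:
M(j) = 84 (M(j) = 3 + 3⁴ = 3 + 81 = 84)
-80 + M(3)*(-148) = -80 + 84*(-148) = -80 - 12432 = -12512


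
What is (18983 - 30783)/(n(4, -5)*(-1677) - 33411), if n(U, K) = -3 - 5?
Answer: 2360/3999 ≈ 0.59015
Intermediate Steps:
n(U, K) = -8
(18983 - 30783)/(n(4, -5)*(-1677) - 33411) = (18983 - 30783)/(-8*(-1677) - 33411) = -11800/(13416 - 33411) = -11800/(-19995) = -11800*(-1/19995) = 2360/3999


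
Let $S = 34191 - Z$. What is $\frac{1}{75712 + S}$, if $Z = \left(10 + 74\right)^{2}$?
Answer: $\frac{1}{102847} \approx 9.7232 \cdot 10^{-6}$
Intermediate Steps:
$Z = 7056$ ($Z = 84^{2} = 7056$)
$S = 27135$ ($S = 34191 - 7056 = 27135$)
$\frac{1}{75712 + S} = \frac{1}{75712 + 27135} = \frac{1}{102847}$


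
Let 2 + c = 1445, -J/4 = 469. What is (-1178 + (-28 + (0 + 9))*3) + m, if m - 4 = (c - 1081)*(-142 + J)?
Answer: -731747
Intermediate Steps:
J = -1876 (J = -4*469 = -1876)
c = 1443 (c = -2 + 1445 = 1443)
m = -730512 (m = 4 + (1443 - 1081)*(-142 - 1876) = 4 + 362*(-2018) = 4 - 730516 = -730512)
(-1178 + (-28 + (0 + 9))*3) + m = (-1178 + (-28 + (0 + 9))*3) - 730512 = (-1178 + (-28 + 9)*3) - 730512 = (-1178 - 19*3) - 730512 = (-1178 - 57) - 730512 = -1235 - 730512 = -731747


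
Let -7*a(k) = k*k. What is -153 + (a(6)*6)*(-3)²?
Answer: -3015/7 ≈ -430.71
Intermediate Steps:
a(k) = -k²/7 (a(k) = -k*k/7 = -k²/7)
-153 + (a(6)*6)*(-3)² = -153 + (-⅐*6²*6)*(-3)² = -153 + (-⅐*36*6)*9 = -153 - 36/7*6*9 = -153 - 216/7*9 = -153 - 1944/7 = -3015/7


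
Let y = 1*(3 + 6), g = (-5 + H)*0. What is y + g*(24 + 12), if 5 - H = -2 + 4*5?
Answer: 9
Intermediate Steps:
H = -13 (H = 5 - (-2 + 4*5) = 5 - (-2 + 20) = 5 - 1*18 = 5 - 18 = -13)
g = 0 (g = (-5 - 13)*0 = -18*0 = 0)
y = 9 (y = 1*9 = 9)
y + g*(24 + 12) = 9 + 0*(24 + 12) = 9 + 0*36 = 9 + 0 = 9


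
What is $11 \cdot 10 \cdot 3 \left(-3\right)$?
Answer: $-990$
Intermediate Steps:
$11 \cdot 10 \cdot 3 \left(-3\right) = 11 \cdot 10 \left(-9\right) = 11 \left(-90\right) = -990$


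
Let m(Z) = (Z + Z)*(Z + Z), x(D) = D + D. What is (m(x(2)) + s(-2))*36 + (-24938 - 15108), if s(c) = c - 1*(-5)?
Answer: -37634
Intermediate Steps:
x(D) = 2*D
m(Z) = 4*Z**2 (m(Z) = (2*Z)*(2*Z) = 4*Z**2)
s(c) = 5 + c (s(c) = c + 5 = 5 + c)
(m(x(2)) + s(-2))*36 + (-24938 - 15108) = (4*(2*2)**2 + (5 - 2))*36 + (-24938 - 15108) = (4*4**2 + 3)*36 - 40046 = (4*16 + 3)*36 - 40046 = (64 + 3)*36 - 40046 = 67*36 - 40046 = 2412 - 40046 = -37634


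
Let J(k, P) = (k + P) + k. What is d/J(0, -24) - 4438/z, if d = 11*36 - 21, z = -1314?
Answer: -64373/5256 ≈ -12.248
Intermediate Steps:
J(k, P) = P + 2*k (J(k, P) = (P + k) + k = P + 2*k)
d = 375 (d = 396 - 21 = 375)
d/J(0, -24) - 4438/z = 375/(-24 + 2*0) - 4438/(-1314) = 375/(-24 + 0) - 4438*(-1/1314) = 375/(-24) + 2219/657 = 375*(-1/24) + 2219/657 = -125/8 + 2219/657 = -64373/5256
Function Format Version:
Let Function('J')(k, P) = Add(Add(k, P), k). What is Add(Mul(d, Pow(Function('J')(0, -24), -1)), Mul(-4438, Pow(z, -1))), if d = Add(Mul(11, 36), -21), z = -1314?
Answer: Rational(-64373, 5256) ≈ -12.248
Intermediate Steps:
Function('J')(k, P) = Add(P, Mul(2, k)) (Function('J')(k, P) = Add(Add(P, k), k) = Add(P, Mul(2, k)))
d = 375 (d = Add(396, -21) = 375)
Add(Mul(d, Pow(Function('J')(0, -24), -1)), Mul(-4438, Pow(z, -1))) = Add(Mul(375, Pow(Add(-24, Mul(2, 0)), -1)), Mul(-4438, Pow(-1314, -1))) = Add(Mul(375, Pow(Add(-24, 0), -1)), Mul(-4438, Rational(-1, 1314))) = Add(Mul(375, Pow(-24, -1)), Rational(2219, 657)) = Add(Mul(375, Rational(-1, 24)), Rational(2219, 657)) = Add(Rational(-125, 8), Rational(2219, 657)) = Rational(-64373, 5256)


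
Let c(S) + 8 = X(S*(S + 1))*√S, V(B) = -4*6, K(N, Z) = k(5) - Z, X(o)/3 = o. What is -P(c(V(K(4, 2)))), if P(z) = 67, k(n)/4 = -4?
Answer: -67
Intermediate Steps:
k(n) = -16 (k(n) = 4*(-4) = -16)
X(o) = 3*o
K(N, Z) = -16 - Z
V(B) = -24
c(S) = -8 + 3*S^(3/2)*(1 + S) (c(S) = -8 + (3*(S*(S + 1)))*√S = -8 + (3*(S*(1 + S)))*√S = -8 + (3*S*(1 + S))*√S = -8 + 3*S^(3/2)*(1 + S))
-P(c(V(K(4, 2)))) = -1*67 = -67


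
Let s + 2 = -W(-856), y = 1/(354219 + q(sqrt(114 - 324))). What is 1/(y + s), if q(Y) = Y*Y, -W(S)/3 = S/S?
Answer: 354009/354010 ≈ 1.0000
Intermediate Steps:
W(S) = -3 (W(S) = -3*S/S = -3*1 = -3)
q(Y) = Y**2
y = 1/354009 (y = 1/(354219 + (sqrt(114 - 324))**2) = 1/(354219 + (sqrt(-210))**2) = 1/(354219 + (I*sqrt(210))**2) = 1/(354219 - 210) = 1/354009 ≈ 2.8248e-6)
s = 1 (s = -2 - 1*(-3) = -2 + 3 = 1)
1/(y + s) = 1/(1/354009 + 1) = 1/(354010/354009) = 354009/354010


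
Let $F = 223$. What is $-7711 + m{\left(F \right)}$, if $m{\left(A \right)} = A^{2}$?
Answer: $42018$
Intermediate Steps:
$-7711 + m{\left(F \right)} = -7711 + 223^{2} = -7711 + 49729 = 42018$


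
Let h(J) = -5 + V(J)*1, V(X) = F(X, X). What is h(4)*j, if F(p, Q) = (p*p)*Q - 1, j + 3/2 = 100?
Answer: 5713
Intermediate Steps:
j = 197/2 (j = -3/2 + 100 = 197/2 ≈ 98.500)
F(p, Q) = -1 + Q*p² (F(p, Q) = p²*Q - 1 = Q*p² - 1 = -1 + Q*p²)
V(X) = -1 + X³ (V(X) = -1 + X*X² = -1 + X³)
h(J) = -6 + J³ (h(J) = -5 + (-1 + J³)*1 = -5 + (-1 + J³) = -6 + J³)
h(4)*j = (-6 + 4³)*(197/2) = (-6 + 64)*(197/2) = 58*(197/2) = 5713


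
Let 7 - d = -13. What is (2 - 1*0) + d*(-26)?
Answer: -518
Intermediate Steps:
d = 20 (d = 7 - 1*(-13) = 7 + 13 = 20)
(2 - 1*0) + d*(-26) = (2 - 1*0) + 20*(-26) = (2 + 0) - 520 = 2 - 520 = -518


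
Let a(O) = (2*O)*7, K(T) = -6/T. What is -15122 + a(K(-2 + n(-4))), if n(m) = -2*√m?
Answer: -75568/5 - 84*I/5 ≈ -15114.0 - 16.8*I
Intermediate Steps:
a(O) = 14*O
-15122 + a(K(-2 + n(-4))) = -15122 + 14*(-6/(-2 - 4*I)) = -15122 + 14*(-6*(-2 + 4*I)/20) = -15122 + 14*(-3*(-2 + 4*I)/10) = -15122 - 21*(-2 + 4*I)/5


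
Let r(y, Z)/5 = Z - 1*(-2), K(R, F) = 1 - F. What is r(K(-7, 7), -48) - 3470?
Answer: -3700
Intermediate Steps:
r(y, Z) = 10 + 5*Z (r(y, Z) = 5*(Z - 1*(-2)) = 5*(Z + 2) = 5*(2 + Z) = 10 + 5*Z)
r(K(-7, 7), -48) - 3470 = (10 + 5*(-48)) - 3470 = (10 - 240) - 3470 = -230 - 3470 = -3700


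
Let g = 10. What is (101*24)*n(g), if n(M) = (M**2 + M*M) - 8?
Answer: 465408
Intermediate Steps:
n(M) = -8 + 2*M**2 (n(M) = (M**2 + M**2) - 8 = 2*M**2 - 8 = -8 + 2*M**2)
(101*24)*n(g) = (101*24)*(-8 + 2*10**2) = 2424*(-8 + 2*100) = 2424*(-8 + 200) = 2424*192 = 465408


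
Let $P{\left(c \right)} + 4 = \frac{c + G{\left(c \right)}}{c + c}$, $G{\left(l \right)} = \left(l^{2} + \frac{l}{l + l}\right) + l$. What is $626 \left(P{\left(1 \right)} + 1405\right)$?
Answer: $\frac{1756243}{2} \approx 8.7812 \cdot 10^{5}$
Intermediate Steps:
$G{\left(l \right)} = \frac{1}{2} + l + l^{2}$ ($G{\left(l \right)} = \left(l^{2} + \frac{l}{2 l}\right) + l = \left(l^{2} + \frac{1}{2 l} l\right) + l = \left(l^{2} + \frac{1}{2}\right) + l = \left(\frac{1}{2} + l^{2}\right) + l = \frac{1}{2} + l + l^{2}$)
$P{\left(c \right)} = -4 + \frac{\frac{1}{2} + c^{2} + 2 c}{2 c}$ ($P{\left(c \right)} = -4 + \frac{c + \left(\frac{1}{2} + c + c^{2}\right)}{c + c} = -4 + \frac{\frac{1}{2} + c^{2} + 2 c}{2 c}$)
$626 \left(P{\left(1 \right)} + 1405\right) = 626 \left(\left(-3 + \frac{1}{2} \cdot 1 + \frac{1}{4 \cdot 1}\right) + 1405\right) = 626 \left(\left(-3 + \frac{1}{2} + \frac{1}{4} \cdot 1\right) + 1405\right) = 626 \left(\left(-3 + \frac{1}{2} + \frac{1}{4}\right) + 1405\right) = 626 \left(- \frac{9}{4} + 1405\right) = 626 \cdot \frac{5611}{4} = \frac{1756243}{2}$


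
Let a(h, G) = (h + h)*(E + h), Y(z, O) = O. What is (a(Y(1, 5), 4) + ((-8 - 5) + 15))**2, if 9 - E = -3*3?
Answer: 53824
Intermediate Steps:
E = 18 (E = 9 - (-3)*3 = 9 - 1*(-9) = 9 + 9 = 18)
a(h, G) = 2*h*(18 + h) (a(h, G) = (h + h)*(18 + h) = (2*h)*(18 + h) = 2*h*(18 + h))
(a(Y(1, 5), 4) + ((-8 - 5) + 15))**2 = (2*5*(18 + 5) + ((-8 - 5) + 15))**2 = (2*5*23 + (-13 + 15))**2 = (230 + 2)**2 = 232**2 = 53824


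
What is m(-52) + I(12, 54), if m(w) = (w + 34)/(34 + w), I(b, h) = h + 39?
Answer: 94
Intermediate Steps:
I(b, h) = 39 + h
m(w) = 1 (m(w) = (34 + w)/(34 + w) = 1)
m(-52) + I(12, 54) = 1 + (39 + 54) = 1 + 93 = 94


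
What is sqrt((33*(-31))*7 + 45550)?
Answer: sqrt(38389) ≈ 195.93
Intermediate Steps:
sqrt((33*(-31))*7 + 45550) = sqrt(-1023*7 + 45550) = sqrt(-7161 + 45550) = sqrt(38389)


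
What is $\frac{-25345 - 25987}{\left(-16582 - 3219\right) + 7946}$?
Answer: $\frac{51332}{11855} \approx 4.33$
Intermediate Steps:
$\frac{-25345 - 25987}{\left(-16582 - 3219\right) + 7946} = - \frac{51332}{-19801 + 7946} = - \frac{51332}{-11855} = \left(-51332\right) \left(- \frac{1}{11855}\right) = \frac{51332}{11855}$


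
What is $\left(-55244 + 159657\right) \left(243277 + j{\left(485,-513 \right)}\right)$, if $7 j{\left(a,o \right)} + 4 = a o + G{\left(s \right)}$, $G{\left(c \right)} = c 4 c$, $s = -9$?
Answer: $\frac{151863905502}{7} \approx 2.1695 \cdot 10^{10}$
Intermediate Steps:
$G{\left(c \right)} = 4 c^{2}$ ($G{\left(c \right)} = 4 c c = 4 c^{2}$)
$j{\left(a,o \right)} = \frac{320}{7} + \frac{a o}{7}$ ($j{\left(a,o \right)} = - \frac{4}{7} + \frac{a o + 4 \left(-9\right)^{2}}{7} = - \frac{4}{7} + \frac{a o + 4 \cdot 81}{7} = - \frac{4}{7} + \frac{a o + 324}{7} = - \frac{4}{7} + \frac{324 + a o}{7} = - \frac{4}{7} + \left(\frac{324}{7} + \frac{a o}{7}\right) = \frac{320}{7} + \frac{a o}{7}$)
$\left(-55244 + 159657\right) \left(243277 + j{\left(485,-513 \right)}\right) = \left(-55244 + 159657\right) \left(243277 + \left(\frac{320}{7} + \frac{1}{7} \cdot 485 \left(-513\right)\right)\right) = 104413 \left(243277 + \left(\frac{320}{7} - \frac{248805}{7}\right)\right) = 104413 \left(243277 - \frac{248485}{7}\right) = 104413 \cdot \frac{1454454}{7} = \frac{151863905502}{7}$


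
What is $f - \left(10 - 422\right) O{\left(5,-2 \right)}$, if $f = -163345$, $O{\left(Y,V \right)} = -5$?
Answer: $-165405$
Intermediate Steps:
$f - \left(10 - 422\right) O{\left(5,-2 \right)} = -163345 - \left(10 - 422\right) \left(-5\right) = -163345 - \left(-412\right) \left(-5\right) = -163345 - 2060 = -165405$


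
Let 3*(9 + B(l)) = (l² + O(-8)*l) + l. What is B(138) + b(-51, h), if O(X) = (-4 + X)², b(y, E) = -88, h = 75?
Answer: 12921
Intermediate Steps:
B(l) = -9 + l²/3 + 145*l/3 (B(l) = -9 + ((l² + (-4 - 8)²*l) + l)/3 = -9 + ((l² + (-12)²*l) + l)/3 = -9 + ((l² + 144*l) + l)/3 = -9 + (l² + 145*l)/3 = -9 + (l²/3 + 145*l/3) = -9 + l²/3 + 145*l/3)
B(138) + b(-51, h) = (-9 + (⅓)*138² + (145/3)*138) - 88 = (-9 + (⅓)*19044 + 6670) - 88 = (-9 + 6348 + 6670) - 88 = 13009 - 88 = 12921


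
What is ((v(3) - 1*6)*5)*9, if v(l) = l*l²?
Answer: 945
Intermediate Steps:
v(l) = l³
((v(3) - 1*6)*5)*9 = ((3³ - 1*6)*5)*9 = ((27 - 6)*5)*9 = (21*5)*9 = 105*9 = 945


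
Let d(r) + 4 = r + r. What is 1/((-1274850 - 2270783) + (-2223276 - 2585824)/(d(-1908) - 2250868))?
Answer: -563672/1998572842101 ≈ -2.8204e-7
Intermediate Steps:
d(r) = -4 + 2*r (d(r) = -4 + (r + r) = -4 + 2*r)
1/((-1274850 - 2270783) + (-2223276 - 2585824)/(d(-1908) - 2250868)) = 1/((-1274850 - 2270783) + (-2223276 - 2585824)/((-4 + 2*(-1908)) - 2250868)) = 1/(-3545633 - 4809100/((-4 - 3816) - 2250868)) = 1/(-3545633 - 4809100/(-3820 - 2250868)) = 1/(-3545633 - 4809100/(-2254688)) = 1/(-3545633 - 4809100*(-1/2254688)) = 1/(-3545633 + 1202275/563672) = 1/(-1998572842101/563672) = -563672/1998572842101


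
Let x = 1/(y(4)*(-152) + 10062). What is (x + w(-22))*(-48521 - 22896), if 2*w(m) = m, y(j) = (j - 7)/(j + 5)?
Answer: 23832924155/30338 ≈ 7.8558e+5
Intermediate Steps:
y(j) = (-7 + j)/(5 + j)
w(m) = m/2
x = 3/30338 (x = 1/(((-7 + 4)/(5 + 4))*(-152) + 10062) = 1/((-3/9)*(-152) + 10062) = 1/(((⅑)*(-3))*(-152) + 10062) = 1/(-⅓*(-152) + 10062) = 1/(152/3 + 10062) = 1/(30338/3) = 3/30338 ≈ 9.8886e-5)
(x + w(-22))*(-48521 - 22896) = (3/30338 + (½)*(-22))*(-48521 - 22896) = (3/30338 - 11)*(-71417) = -333715/30338*(-71417) = 23832924155/30338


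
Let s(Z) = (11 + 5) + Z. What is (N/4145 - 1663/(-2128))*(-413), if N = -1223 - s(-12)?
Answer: -252642661/1260080 ≈ -200.50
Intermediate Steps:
s(Z) = 16 + Z
N = -1227 (N = -1223 - (16 - 12) = -1223 - 1*4 = -1223 - 4 = -1227)
(N/4145 - 1663/(-2128))*(-413) = (-1227/4145 - 1663/(-2128))*(-413) = (-1227*1/4145 - 1663*(-1/2128))*(-413) = (-1227/4145 + 1663/2128)*(-413) = (4282079/8820560)*(-413) = -252642661/1260080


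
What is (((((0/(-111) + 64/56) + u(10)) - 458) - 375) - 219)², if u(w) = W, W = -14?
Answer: 55562116/49 ≈ 1.1339e+6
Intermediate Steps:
u(w) = -14
(((((0/(-111) + 64/56) + u(10)) - 458) - 375) - 219)² = (((((0/(-111) + 64/56) - 14) - 458) - 375) - 219)² = (((((0*(-1/111) + 64*(1/56)) - 14) - 458) - 375) - 219)² = (((((0 + 8/7) - 14) - 458) - 375) - 219)² = ((((8/7 - 14) - 458) - 375) - 219)² = (((-90/7 - 458) - 375) - 219)² = ((-3296/7 - 375) - 219)² = (-5921/7 - 219)² = (-7454/7)² = 55562116/49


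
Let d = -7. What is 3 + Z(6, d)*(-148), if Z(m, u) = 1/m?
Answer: -65/3 ≈ -21.667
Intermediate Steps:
3 + Z(6, d)*(-148) = 3 - 148/6 = 3 + (⅙)*(-148) = 3 - 74/3 = -65/3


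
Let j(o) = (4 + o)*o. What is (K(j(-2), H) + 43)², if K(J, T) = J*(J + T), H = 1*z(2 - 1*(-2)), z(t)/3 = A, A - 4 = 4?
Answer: 1369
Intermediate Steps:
A = 8 (A = 4 + 4 = 8)
j(o) = o*(4 + o)
z(t) = 24 (z(t) = 3*8 = 24)
H = 24 (H = 1*24 = 24)
(K(j(-2), H) + 43)² = ((-2*(4 - 2))*(-2*(4 - 2) + 24) + 43)² = ((-2*2)*(-2*2 + 24) + 43)² = (-4*(-4 + 24) + 43)² = (-4*20 + 43)² = (-80 + 43)² = (-37)² = 1369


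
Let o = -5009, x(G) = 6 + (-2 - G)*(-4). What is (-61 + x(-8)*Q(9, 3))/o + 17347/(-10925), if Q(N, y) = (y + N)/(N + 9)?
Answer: -4531242/2880175 ≈ -1.5733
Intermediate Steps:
x(G) = 14 + 4*G (x(G) = 6 + (8 + 4*G) = 14 + 4*G)
Q(N, y) = (N + y)/(9 + N)
(-61 + x(-8)*Q(9, 3))/o + 17347/(-10925) = (-61 + (14 + 4*(-8))*((9 + 3)/(9 + 9)))/(-5009) + 17347/(-10925) = (-61 + (14 - 32)*(12/18))*(-1/5009) + 17347*(-1/10925) = (-61 - 12)*(-1/5009) - 913/575 = -73*(-1/5009) - 913/575 = 73/5009 - 913/575 = -4531242/2880175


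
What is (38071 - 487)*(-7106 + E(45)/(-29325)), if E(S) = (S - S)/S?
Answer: -267071904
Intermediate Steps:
E(S) = 0 (E(S) = 0/S = 0)
(38071 - 487)*(-7106 + E(45)/(-29325)) = (38071 - 487)*(-7106 + 0/(-29325)) = 37584*(-7106 + 0*(-1/29325)) = 37584*(-7106 + 0) = 37584*(-7106) = -267071904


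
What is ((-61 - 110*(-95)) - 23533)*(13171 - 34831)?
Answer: 284699040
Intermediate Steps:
((-61 - 110*(-95)) - 23533)*(13171 - 34831) = ((-61 + 10450) - 23533)*(-21660) = (10389 - 23533)*(-21660) = -13144*(-21660) = 284699040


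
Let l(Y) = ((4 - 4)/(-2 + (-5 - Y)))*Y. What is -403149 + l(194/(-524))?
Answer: -403149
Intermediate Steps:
l(Y) = 0 (l(Y) = (0/(-7 - Y))*Y = 0*Y = 0)
-403149 + l(194/(-524)) = -403149 + 0 = -403149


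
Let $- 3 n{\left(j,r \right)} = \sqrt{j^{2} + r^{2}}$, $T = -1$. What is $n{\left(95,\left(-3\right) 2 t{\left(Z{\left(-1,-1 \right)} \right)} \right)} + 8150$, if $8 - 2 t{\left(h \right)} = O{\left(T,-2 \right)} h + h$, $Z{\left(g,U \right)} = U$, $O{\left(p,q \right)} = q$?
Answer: $8150 - \frac{\sqrt{9466}}{3} \approx 8117.6$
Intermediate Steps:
$t{\left(h \right)} = 4 + \frac{h}{2}$ ($t{\left(h \right)} = 4 - \frac{- 2 h + h}{2} = 4 - \frac{\left(-1\right) h}{2} = 4 + \frac{h}{2}$)
$n{\left(j,r \right)} = - \frac{\sqrt{j^{2} + r^{2}}}{3}$
$n{\left(95,\left(-3\right) 2 t{\left(Z{\left(-1,-1 \right)} \right)} \right)} + 8150 = - \frac{\sqrt{95^{2} + \left(\left(-3\right) 2 \left(4 + \frac{1}{2} \left(-1\right)\right)\right)^{2}}}{3} + 8150 = - \frac{\sqrt{9025 + \left(- 6 \left(4 - \frac{1}{2}\right)\right)^{2}}}{3} + 8150 = - \frac{\sqrt{9025 + \left(\left(-6\right) \frac{7}{2}\right)^{2}}}{3} + 8150 = - \frac{\sqrt{9025 + \left(-21\right)^{2}}}{3} + 8150 = - \frac{\sqrt{9025 + 441}}{3} + 8150 = - \frac{\sqrt{9466}}{3} + 8150 = 8150 - \frac{\sqrt{9466}}{3}$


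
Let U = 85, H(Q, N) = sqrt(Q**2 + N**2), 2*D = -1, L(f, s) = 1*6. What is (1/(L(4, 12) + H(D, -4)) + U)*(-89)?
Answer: -599771/79 + 178*sqrt(65)/79 ≈ -7573.9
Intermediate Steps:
L(f, s) = 6
D = -1/2 (D = (1/2)*(-1) = -1/2 ≈ -0.50000)
H(Q, N) = sqrt(N**2 + Q**2)
(1/(L(4, 12) + H(D, -4)) + U)*(-89) = (1/(6 + sqrt((-4)**2 + (-1/2)**2)) + 85)*(-89) = (1/(6 + sqrt(16 + 1/4)) + 85)*(-89) = (1/(6 + sqrt(65/4)) + 85)*(-89) = (1/(6 + sqrt(65)/2) + 85)*(-89) = (85 + 1/(6 + sqrt(65)/2))*(-89) = -7565 - 89/(6 + sqrt(65)/2)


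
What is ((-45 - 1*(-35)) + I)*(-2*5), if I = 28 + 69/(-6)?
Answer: -65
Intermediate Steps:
I = 33/2 (I = 28 + 69*(-⅙) = 28 - 23/2 = 33/2 ≈ 16.500)
((-45 - 1*(-35)) + I)*(-2*5) = ((-45 - 1*(-35)) + 33/2)*(-2*5) = ((-45 + 35) + 33/2)*(-10) = (-10 + 33/2)*(-10) = (13/2)*(-10) = -65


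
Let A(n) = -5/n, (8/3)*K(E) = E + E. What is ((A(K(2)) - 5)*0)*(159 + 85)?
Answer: 0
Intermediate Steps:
K(E) = 3*E/4 (K(E) = 3*(E + E)/8 = 3*(2*E)/8 = 3*E/4)
((A(K(2)) - 5)*0)*(159 + 85) = ((-5/((¾)*2) - 5)*0)*(159 + 85) = ((-5/3/2 - 5)*0)*244 = ((-5*⅔ - 5)*0)*244 = ((-10/3 - 5)*0)*244 = -25/3*0*244 = 0*244 = 0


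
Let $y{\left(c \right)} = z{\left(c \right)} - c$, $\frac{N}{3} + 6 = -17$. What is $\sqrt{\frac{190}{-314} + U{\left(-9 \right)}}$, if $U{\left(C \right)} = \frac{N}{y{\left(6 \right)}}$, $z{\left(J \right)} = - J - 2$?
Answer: $\frac{\sqrt{20887594}}{2198} \approx 2.0793$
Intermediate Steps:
$z{\left(J \right)} = -2 - J$
$N = -69$ ($N = -18 + 3 \left(-17\right) = -18 - 51 = -69$)
$y{\left(c \right)} = -2 - 2 c$ ($y{\left(c \right)} = \left(-2 - c\right) - c = -2 - 2 c$)
$U{\left(C \right)} = \frac{69}{14}$ ($U{\left(C \right)} = - \frac{69}{-2 - 12} = - \frac{69}{-14} = \left(-69\right) \left(- \frac{1}{14}\right) = \frac{69}{14}$)
$\sqrt{\frac{190}{-314} + U{\left(-9 \right)}} = \sqrt{\frac{190}{-314} + \frac{69}{14}} = \sqrt{190 \left(- \frac{1}{314}\right) + \frac{69}{14}} = \sqrt{- \frac{95}{157} + \frac{69}{14}} = \sqrt{\frac{9503}{2198}} = \frac{\sqrt{20887594}}{2198}$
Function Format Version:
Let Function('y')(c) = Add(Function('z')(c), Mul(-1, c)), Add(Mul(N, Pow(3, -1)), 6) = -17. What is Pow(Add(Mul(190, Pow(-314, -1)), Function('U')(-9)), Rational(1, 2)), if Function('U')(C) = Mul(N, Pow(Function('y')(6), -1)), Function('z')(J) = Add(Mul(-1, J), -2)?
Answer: Mul(Rational(1, 2198), Pow(20887594, Rational(1, 2))) ≈ 2.0793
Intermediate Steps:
Function('z')(J) = Add(-2, Mul(-1, J))
N = -69 (N = Add(-18, Mul(3, -17)) = Add(-18, -51) = -69)
Function('y')(c) = Add(-2, Mul(-2, c)) (Function('y')(c) = Add(Add(-2, Mul(-1, c)), Mul(-1, c)) = Add(-2, Mul(-2, c)))
Function('U')(C) = Rational(69, 14) (Function('U')(C) = Mul(-69, Pow(Add(-2, Mul(-2, 6)), -1)) = Mul(-69, Pow(Add(-2, -12), -1)) = Mul(-69, Pow(-14, -1)) = Mul(-69, Rational(-1, 14)) = Rational(69, 14))
Pow(Add(Mul(190, Pow(-314, -1)), Function('U')(-9)), Rational(1, 2)) = Pow(Add(Mul(190, Pow(-314, -1)), Rational(69, 14)), Rational(1, 2)) = Pow(Add(Mul(190, Rational(-1, 314)), Rational(69, 14)), Rational(1, 2)) = Pow(Add(Rational(-95, 157), Rational(69, 14)), Rational(1, 2)) = Pow(Rational(9503, 2198), Rational(1, 2)) = Mul(Rational(1, 2198), Pow(20887594, Rational(1, 2)))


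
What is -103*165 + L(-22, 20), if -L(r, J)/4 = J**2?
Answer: -18595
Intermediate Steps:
L(r, J) = -4*J**2
-103*165 + L(-22, 20) = -103*165 - 4*20**2 = -16995 - 4*400 = -16995 - 1600 = -18595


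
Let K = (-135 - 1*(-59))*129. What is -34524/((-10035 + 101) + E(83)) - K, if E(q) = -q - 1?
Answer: 49125498/5009 ≈ 9807.4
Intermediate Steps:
E(q) = -1 - q
K = -9804 (K = (-135 + 59)*129 = -76*129 = -9804)
-34524/((-10035 + 101) + E(83)) - K = -34524/((-10035 + 101) + (-1 - 1*83)) - 1*(-9804) = -34524/(-9934 + (-1 - 83)) + 9804 = -34524/(-9934 - 84) + 9804 = -34524/(-10018) + 9804 = -34524*(-1/10018) + 9804 = 17262/5009 + 9804 = 49125498/5009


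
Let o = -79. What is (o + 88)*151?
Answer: 1359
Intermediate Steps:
(o + 88)*151 = (-79 + 88)*151 = 9*151 = 1359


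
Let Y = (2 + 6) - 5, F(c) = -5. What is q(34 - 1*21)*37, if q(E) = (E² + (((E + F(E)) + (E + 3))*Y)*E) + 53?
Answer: 42846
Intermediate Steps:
Y = 3 (Y = 8 - 5 = 3)
q(E) = 53 + E² + E*(-6 + 6*E) (q(E) = (E² + (((E - 5) + (E + 3))*3)*E) + 53 = (E² + (((-5 + E) + (3 + E))*3)*E) + 53 = (E² + ((-2 + 2*E)*3)*E) + 53 = (E² + (-6 + 6*E)*E) + 53 = (E² + E*(-6 + 6*E)) + 53 = 53 + E² + E*(-6 + 6*E))
q(34 - 1*21)*37 = (53 - 6*(34 - 1*21) + 7*(34 - 1*21)²)*37 = (53 - 6*(34 - 21) + 7*(34 - 21)²)*37 = (53 - 6*13 + 7*13²)*37 = (53 - 78 + 7*169)*37 = (53 - 78 + 1183)*37 = 1158*37 = 42846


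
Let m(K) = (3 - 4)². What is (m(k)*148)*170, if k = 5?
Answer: 25160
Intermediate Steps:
m(K) = 1 (m(K) = (-1)² = 1)
(m(k)*148)*170 = (1*148)*170 = 148*170 = 25160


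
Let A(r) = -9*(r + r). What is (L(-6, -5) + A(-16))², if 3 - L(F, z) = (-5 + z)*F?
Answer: 53361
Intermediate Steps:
A(r) = -18*r
L(F, z) = 3 - F*(-5 + z) (L(F, z) = 3 - (-5 + z)*F = 3 - F*(-5 + z))
(L(-6, -5) + A(-16))² = ((3 + 5*(-6) - 1*(-6)*(-5)) - 18*(-16))² = ((3 - 30 - 30) + 288)² = (-57 + 288)² = 231² = 53361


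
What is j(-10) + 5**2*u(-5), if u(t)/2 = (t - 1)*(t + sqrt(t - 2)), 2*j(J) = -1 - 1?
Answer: 1499 - 300*I*sqrt(7) ≈ 1499.0 - 793.73*I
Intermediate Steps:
j(J) = -1 (j(J) = (-1 - 1)/2 = (1/2)*(-2) = -1)
u(t) = 2*(-1 + t)*(t + sqrt(-2 + t)) (u(t) = 2*((t - 1)*(t + sqrt(t - 2))) = 2*((-1 + t)*(t + sqrt(-2 + t))) = 2*(-1 + t)*(t + sqrt(-2 + t)))
j(-10) + 5**2*u(-5) = -1 + 5**2*(-2*(-5) - 2*sqrt(-2 - 5) + 2*(-5)**2 + 2*(-5)*sqrt(-2 - 5)) = -1 + 25*(10 - 2*I*sqrt(7) + 2*25 + 2*(-5)*sqrt(-7)) = -1 + 25*(10 - 2*I*sqrt(7) + 50 + 2*(-5)*(I*sqrt(7))) = -1 + 25*(10 - 2*I*sqrt(7) + 50 - 10*I*sqrt(7)) = -1 + 25*(60 - 12*I*sqrt(7)) = -1 + (1500 - 300*I*sqrt(7)) = 1499 - 300*I*sqrt(7)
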